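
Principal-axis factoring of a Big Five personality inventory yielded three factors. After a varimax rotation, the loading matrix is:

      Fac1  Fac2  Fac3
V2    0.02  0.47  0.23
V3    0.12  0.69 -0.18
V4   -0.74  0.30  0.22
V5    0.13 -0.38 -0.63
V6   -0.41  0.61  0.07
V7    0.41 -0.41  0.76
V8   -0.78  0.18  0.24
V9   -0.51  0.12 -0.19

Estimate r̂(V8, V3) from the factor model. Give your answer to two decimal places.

-0.01

r̂ = Σ λ_i·λ_j across factors = (-0.78)(0.12) + (0.18)(0.69) + (0.24)(-0.18)
  = -0.0936 +0.1242 -0.0432 = -0.0126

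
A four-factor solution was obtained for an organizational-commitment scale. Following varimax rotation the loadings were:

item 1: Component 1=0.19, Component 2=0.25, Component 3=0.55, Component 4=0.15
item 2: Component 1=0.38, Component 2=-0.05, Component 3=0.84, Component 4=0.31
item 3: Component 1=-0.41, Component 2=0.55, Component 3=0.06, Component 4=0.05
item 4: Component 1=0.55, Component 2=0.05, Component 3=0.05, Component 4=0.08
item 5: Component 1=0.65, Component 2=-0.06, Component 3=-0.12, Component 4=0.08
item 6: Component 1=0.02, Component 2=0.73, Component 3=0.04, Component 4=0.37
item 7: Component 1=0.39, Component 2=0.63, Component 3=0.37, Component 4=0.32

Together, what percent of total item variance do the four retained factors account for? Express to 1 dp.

58.1%

Communalities: 0.4236, 0.9486, 0.4767, 0.3139, 0.4469, 0.6718, 0.7883; Σh² = 4.0698.
Total variance with 7 standardized items is 7, so the solution explains 4.0698/7 = 0.5814 = 58.14%.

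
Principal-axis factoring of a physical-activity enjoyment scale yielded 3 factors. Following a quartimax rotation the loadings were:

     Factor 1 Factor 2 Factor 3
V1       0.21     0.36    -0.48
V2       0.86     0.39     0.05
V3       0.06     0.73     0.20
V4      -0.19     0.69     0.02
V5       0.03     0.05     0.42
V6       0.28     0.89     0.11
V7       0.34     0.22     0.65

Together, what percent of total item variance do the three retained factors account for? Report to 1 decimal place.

SS loadings by factor: 1.0183, 2.1337, 0.8843; total = 4.0363.
Total variance with 7 standardized items is 7, so the solution explains 4.0363/7 = 0.5766 = 57.66%.

57.7%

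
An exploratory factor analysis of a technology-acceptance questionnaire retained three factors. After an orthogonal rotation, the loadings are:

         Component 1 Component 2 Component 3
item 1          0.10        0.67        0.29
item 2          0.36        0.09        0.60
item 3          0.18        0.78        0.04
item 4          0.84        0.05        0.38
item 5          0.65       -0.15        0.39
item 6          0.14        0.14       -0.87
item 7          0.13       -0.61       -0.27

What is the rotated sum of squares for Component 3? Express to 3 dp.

SS loadings for Component 3 = 0.29² + 0.60² + 0.04² + 0.38² + 0.39² + (-0.87)² + (-0.27)² = 0.0841 + 0.3600 + 0.0016 + 0.1444 + 0.1521 + 0.7569 + 0.0729 = 1.5720

1.572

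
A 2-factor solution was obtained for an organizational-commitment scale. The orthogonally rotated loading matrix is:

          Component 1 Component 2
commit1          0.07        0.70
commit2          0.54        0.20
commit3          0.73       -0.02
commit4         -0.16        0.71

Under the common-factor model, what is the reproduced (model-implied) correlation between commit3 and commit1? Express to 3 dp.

0.037

r̂ = Σ λ_i·λ_j across factors = (0.73)(0.07) + (-0.02)(0.70)
  = +0.0511 -0.0140 = 0.0371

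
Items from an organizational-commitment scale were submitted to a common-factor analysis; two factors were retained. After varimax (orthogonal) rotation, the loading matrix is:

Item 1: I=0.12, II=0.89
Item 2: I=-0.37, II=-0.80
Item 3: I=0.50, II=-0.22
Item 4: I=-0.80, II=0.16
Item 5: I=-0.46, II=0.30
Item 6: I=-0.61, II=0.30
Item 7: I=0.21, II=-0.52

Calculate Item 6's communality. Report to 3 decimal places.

h² = (-0.61)² + 0.30² = 0.3721 + 0.0900 = 0.4621

0.462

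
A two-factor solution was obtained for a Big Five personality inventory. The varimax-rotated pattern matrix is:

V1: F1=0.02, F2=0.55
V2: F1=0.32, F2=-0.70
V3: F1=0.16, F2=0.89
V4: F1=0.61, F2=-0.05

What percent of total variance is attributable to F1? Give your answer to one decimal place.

SS loadings for F1 = 0.02² + 0.32² + 0.16² + 0.61² = 0.5005
With 4 standardized items, total variance = 4. Proportion = 0.5005/4 = 0.1251 → 12.51%.

12.5%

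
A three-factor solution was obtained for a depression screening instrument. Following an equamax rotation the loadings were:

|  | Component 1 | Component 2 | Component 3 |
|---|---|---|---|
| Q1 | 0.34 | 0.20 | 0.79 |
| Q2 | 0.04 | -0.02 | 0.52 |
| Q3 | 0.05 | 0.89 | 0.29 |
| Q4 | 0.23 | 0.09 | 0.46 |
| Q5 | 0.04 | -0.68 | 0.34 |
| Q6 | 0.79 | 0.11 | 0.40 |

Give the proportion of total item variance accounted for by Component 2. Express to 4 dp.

SS loadings for Component 2 = 0.20² + (-0.02)² + 0.89² + 0.09² + (-0.68)² + 0.11² = 1.3151
Proportion of variance = 1.3151 / 6 = 0.2192.

0.2192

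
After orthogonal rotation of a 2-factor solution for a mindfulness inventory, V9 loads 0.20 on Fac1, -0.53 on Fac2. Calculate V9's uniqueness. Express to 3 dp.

0.679

h² = 0.20² + (-0.53)² = 0.0400 + 0.2809 = 0.3209
Uniqueness u² = 1 − h² = 1 − 0.3209 = 0.6791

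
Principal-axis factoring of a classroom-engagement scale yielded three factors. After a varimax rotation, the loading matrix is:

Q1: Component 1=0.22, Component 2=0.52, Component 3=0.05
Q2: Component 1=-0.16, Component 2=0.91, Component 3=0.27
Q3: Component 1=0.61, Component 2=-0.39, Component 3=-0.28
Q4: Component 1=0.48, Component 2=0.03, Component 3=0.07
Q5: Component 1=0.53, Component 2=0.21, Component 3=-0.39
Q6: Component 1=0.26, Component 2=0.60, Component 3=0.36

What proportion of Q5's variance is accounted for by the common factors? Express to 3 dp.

h² = 0.53² + 0.21² + (-0.39)² = 0.2809 + 0.0441 + 0.1521 = 0.4771

0.477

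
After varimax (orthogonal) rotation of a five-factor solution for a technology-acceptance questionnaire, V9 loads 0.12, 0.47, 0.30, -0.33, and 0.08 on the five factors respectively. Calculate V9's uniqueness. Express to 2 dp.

0.56

h² = 0.12² + 0.47² + 0.30² + (-0.33)² + 0.08² = 0.0144 + 0.2209 + 0.0900 + 0.1089 + 0.0064 = 0.4406
Uniqueness u² = 1 − h² = 1 − 0.4406 = 0.5594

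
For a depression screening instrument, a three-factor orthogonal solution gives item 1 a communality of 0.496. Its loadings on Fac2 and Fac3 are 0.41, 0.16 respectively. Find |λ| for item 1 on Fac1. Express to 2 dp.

Under orthogonal rotation h² = Σλ², so λ_Fac1² = h² − (0.1937) = 0.496 − 0.1937 = 0.3023.
|λ| = √0.3023 = 0.5498.

0.55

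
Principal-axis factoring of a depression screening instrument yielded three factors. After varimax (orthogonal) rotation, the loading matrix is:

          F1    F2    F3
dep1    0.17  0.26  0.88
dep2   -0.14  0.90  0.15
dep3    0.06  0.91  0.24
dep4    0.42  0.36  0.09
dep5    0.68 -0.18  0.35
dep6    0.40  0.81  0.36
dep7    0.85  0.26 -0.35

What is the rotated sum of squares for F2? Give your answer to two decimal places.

2.59

SS loadings for F2 = 0.26² + 0.90² + 0.91² + 0.36² + (-0.18)² + 0.81² + 0.26² = 0.0676 + 0.8100 + 0.8281 + 0.1296 + 0.0324 + 0.6561 + 0.0676 = 2.5914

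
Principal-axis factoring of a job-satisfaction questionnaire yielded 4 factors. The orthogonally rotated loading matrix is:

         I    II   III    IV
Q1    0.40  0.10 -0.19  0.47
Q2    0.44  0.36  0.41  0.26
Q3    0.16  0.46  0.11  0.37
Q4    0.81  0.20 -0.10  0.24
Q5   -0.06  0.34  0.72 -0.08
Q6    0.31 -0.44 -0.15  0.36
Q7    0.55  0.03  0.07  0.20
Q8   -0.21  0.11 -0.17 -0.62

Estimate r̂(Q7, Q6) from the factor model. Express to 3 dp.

0.219

r̂ = Σ λ_i·λ_j across factors = (0.55)(0.31) + (0.03)(-0.44) + (0.07)(-0.15) + (0.20)(0.36)
  = +0.1705 -0.0132 -0.0105 +0.0720 = 0.2188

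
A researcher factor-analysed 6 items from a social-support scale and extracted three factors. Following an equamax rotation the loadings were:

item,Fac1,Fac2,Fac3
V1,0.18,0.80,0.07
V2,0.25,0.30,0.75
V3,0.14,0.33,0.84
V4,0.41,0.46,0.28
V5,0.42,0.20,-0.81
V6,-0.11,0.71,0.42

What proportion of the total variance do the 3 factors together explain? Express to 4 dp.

SS loadings by factor: 0.4711, 1.5946, 2.1839; total = 4.2496.
Total variance with 6 standardized items is 6, so the solution explains 4.2496/6 = 0.7083.

0.7083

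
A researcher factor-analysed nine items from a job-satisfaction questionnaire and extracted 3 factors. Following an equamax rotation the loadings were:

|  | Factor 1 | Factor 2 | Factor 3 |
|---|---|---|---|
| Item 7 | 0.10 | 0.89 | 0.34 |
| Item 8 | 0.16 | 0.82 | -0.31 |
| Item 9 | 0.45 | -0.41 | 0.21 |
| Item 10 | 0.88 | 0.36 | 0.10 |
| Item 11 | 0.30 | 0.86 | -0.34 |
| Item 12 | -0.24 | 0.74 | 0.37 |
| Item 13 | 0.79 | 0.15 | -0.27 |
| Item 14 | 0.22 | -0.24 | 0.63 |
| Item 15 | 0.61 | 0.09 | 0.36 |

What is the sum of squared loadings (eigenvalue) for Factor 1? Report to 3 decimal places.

SS loadings for Factor 1 = 0.10² + 0.16² + 0.45² + 0.88² + 0.30² + (-0.24)² + 0.79² + 0.22² + 0.61² = 0.0100 + 0.0256 + 0.2025 + 0.7744 + 0.0900 + 0.0576 + 0.6241 + 0.0484 + 0.3721 = 2.2047

2.205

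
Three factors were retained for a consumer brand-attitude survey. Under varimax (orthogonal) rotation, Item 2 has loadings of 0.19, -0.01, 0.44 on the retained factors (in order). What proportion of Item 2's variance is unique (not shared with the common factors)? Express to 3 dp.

h² = 0.19² + (-0.01)² + 0.44² = 0.0361 + 0.0001 + 0.1936 = 0.2298
Uniqueness u² = 1 − h² = 1 − 0.2298 = 0.7702

0.770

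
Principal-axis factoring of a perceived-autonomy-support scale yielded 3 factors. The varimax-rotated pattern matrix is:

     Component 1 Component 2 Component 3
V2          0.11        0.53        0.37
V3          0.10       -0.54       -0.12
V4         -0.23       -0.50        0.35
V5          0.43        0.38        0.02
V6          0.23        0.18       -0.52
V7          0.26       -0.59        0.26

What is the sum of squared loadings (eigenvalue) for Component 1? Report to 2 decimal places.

0.38

SS loadings for Component 1 = 0.11² + 0.10² + (-0.23)² + 0.43² + 0.23² + 0.26² = 0.0121 + 0.0100 + 0.0529 + 0.1849 + 0.0529 + 0.0676 = 0.3804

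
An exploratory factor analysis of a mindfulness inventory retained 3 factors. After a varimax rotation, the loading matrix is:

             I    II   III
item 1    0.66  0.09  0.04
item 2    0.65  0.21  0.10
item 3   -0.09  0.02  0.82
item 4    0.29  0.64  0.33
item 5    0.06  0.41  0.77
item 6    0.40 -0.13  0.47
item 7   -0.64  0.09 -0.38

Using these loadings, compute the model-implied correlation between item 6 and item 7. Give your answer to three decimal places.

-0.446

r̂ = Σ λ_i·λ_j across factors = (0.40)(-0.64) + (-0.13)(0.09) + (0.47)(-0.38)
  = -0.2560 -0.0117 -0.1786 = -0.4463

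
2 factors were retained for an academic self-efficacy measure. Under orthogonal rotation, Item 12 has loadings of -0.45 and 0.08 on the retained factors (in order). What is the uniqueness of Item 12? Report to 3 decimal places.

0.791

h² = (-0.45)² + 0.08² = 0.2025 + 0.0064 = 0.2089
Uniqueness u² = 1 − h² = 1 − 0.2089 = 0.7911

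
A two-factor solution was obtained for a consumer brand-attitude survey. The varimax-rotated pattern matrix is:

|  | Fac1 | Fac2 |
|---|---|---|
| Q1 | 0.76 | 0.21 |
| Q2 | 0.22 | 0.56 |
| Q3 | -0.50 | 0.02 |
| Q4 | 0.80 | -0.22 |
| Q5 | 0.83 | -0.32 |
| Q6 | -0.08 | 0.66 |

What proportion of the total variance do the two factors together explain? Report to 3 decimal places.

0.526

SS loadings by factor: 2.2113, 0.9445; total = 3.1558.
Total variance with 6 standardized items is 6, so the solution explains 3.1558/6 = 0.5260.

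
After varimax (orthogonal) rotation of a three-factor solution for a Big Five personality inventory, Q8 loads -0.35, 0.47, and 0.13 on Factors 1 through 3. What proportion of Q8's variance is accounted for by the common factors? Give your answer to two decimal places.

h² = (-0.35)² + 0.47² + 0.13² = 0.1225 + 0.2209 + 0.0169 = 0.3603

0.36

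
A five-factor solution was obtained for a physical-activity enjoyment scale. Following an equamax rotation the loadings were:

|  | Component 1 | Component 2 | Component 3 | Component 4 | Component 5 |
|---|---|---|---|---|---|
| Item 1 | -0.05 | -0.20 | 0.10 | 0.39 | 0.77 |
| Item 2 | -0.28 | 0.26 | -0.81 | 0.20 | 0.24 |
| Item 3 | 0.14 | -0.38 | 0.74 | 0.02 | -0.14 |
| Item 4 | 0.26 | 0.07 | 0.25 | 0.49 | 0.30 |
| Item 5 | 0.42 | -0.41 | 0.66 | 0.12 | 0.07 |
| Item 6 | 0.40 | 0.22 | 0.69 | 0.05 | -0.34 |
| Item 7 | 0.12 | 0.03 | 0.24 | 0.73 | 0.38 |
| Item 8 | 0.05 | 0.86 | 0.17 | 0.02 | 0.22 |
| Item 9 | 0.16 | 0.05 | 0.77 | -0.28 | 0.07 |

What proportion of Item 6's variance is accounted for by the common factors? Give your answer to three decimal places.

0.803

h² = 0.40² + 0.22² + 0.69² + 0.05² + (-0.34)² = 0.1600 + 0.0484 + 0.4761 + 0.0025 + 0.1156 = 0.8026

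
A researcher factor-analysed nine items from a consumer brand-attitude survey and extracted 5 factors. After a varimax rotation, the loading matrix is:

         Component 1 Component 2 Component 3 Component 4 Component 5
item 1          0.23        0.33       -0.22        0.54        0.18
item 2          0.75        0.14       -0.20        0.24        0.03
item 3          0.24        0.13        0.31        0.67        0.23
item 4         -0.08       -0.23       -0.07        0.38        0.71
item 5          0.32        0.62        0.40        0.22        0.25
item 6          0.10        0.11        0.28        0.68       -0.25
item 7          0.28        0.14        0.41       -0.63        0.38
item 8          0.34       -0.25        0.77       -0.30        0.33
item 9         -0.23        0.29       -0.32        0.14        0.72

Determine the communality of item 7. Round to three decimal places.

h² = 0.28² + 0.14² + 0.41² + (-0.63)² + 0.38² = 0.0784 + 0.0196 + 0.1681 + 0.3969 + 0.1444 = 0.8074

0.807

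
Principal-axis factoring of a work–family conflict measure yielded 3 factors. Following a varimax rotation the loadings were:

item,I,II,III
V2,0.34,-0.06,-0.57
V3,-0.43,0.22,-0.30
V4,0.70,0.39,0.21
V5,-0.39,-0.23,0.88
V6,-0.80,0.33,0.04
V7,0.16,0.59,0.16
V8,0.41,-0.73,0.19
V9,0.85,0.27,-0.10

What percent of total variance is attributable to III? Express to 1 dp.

SS loadings for III = (-0.57)² + (-0.30)² + 0.21² + 0.88² + 0.04² + 0.16² + 0.19² + (-0.10)² = 1.3067
With 8 standardized items, total variance = 8. Proportion = 1.3067/8 = 0.1633 → 16.33%.

16.3%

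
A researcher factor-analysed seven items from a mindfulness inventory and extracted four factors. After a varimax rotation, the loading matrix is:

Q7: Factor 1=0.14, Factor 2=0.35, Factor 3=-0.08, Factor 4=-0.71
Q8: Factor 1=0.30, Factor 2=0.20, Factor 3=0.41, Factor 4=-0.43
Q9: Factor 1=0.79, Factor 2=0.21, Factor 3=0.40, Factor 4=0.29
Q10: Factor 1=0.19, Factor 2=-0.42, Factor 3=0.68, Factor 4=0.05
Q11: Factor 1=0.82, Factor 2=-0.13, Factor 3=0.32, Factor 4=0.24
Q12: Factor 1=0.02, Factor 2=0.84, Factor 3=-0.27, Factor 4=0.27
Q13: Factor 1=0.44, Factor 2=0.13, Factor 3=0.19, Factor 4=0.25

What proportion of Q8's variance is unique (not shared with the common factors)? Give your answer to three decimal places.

0.517

h² = 0.30² + 0.20² + 0.41² + (-0.43)² = 0.0900 + 0.0400 + 0.1681 + 0.1849 = 0.4830
Uniqueness u² = 1 − h² = 1 − 0.4830 = 0.5170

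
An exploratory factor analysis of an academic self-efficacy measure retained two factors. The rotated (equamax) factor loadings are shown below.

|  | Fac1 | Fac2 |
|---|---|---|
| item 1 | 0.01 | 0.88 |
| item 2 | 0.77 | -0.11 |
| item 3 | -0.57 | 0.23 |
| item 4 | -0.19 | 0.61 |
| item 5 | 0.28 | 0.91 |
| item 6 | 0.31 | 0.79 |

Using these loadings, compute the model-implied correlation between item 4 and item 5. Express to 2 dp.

0.50

r̂ = Σ λ_i·λ_j across factors = (-0.19)(0.28) + (0.61)(0.91)
  = -0.0532 +0.5551 = 0.5019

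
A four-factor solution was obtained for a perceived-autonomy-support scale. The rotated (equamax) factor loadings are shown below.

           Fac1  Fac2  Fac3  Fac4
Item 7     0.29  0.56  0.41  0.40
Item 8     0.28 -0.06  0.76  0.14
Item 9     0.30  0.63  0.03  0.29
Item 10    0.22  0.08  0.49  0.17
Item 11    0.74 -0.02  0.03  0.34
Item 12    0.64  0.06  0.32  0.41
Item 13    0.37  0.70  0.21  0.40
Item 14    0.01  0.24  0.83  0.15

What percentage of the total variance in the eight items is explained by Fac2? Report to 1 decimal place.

SS loadings for Fac2 = 0.56² + (-0.06)² + 0.63² + 0.08² + (-0.02)² + 0.06² + 0.70² + 0.24² = 1.2721
With 8 standardized items, total variance = 8. Proportion = 1.2721/8 = 0.1590 → 15.90%.

15.9%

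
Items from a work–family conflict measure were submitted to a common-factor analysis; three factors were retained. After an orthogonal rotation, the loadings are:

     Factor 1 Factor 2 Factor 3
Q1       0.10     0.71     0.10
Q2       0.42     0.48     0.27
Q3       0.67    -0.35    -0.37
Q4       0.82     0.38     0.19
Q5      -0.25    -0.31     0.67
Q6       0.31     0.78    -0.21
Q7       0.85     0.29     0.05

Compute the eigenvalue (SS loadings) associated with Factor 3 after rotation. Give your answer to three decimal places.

0.751

SS loadings for Factor 3 = 0.10² + 0.27² + (-0.37)² + 0.19² + 0.67² + (-0.21)² + 0.05² = 0.0100 + 0.0729 + 0.1369 + 0.0361 + 0.4489 + 0.0441 + 0.0025 = 0.7514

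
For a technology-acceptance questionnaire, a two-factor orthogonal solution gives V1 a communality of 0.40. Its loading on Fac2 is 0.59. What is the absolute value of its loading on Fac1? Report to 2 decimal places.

0.23

Under orthogonal rotation h² = Σλ², so λ_Fac1² = h² − (0.3481) = 0.40 − 0.3481 = 0.0519.
|λ| = √0.0519 = 0.2278.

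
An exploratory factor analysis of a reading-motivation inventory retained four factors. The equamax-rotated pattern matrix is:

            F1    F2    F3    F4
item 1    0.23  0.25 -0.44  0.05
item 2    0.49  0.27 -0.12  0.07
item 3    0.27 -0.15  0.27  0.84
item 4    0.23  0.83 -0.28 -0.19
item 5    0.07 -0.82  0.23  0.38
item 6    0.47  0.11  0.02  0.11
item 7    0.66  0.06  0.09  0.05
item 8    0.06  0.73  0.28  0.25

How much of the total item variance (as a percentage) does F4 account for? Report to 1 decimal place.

SS loadings for F4 = 0.05² + 0.07² + 0.84² + (-0.19)² + 0.38² + 0.11² + 0.05² + 0.25² = 0.9706
With 8 standardized items, total variance = 8. Proportion = 0.9706/8 = 0.1213 → 12.13%.

12.1%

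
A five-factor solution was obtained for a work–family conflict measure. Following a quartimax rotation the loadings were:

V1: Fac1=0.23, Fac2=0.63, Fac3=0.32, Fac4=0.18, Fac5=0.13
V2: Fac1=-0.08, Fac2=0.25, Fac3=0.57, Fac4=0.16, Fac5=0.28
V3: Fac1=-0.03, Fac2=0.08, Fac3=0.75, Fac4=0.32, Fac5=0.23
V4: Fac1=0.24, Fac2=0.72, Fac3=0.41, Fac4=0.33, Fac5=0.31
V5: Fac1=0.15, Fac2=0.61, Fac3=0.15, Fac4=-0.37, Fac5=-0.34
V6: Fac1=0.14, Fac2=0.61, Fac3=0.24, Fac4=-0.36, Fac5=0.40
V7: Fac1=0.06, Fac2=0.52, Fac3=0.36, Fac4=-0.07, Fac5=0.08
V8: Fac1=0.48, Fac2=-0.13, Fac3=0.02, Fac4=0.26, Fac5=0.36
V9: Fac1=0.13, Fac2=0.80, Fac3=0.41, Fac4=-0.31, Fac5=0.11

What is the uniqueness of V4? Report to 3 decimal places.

h² = 0.24² + 0.72² + 0.41² + 0.33² + 0.31² = 0.0576 + 0.5184 + 0.1681 + 0.1089 + 0.0961 = 0.9491
Uniqueness u² = 1 − h² = 1 − 0.9491 = 0.0509

0.051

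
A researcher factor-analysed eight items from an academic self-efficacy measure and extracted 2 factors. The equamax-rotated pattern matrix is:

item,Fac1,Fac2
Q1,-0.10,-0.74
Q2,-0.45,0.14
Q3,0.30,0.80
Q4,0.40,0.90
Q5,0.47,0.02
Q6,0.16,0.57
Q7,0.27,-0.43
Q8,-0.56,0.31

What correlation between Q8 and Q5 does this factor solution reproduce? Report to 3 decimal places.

-0.257

r̂ = Σ λ_i·λ_j across factors = (-0.56)(0.47) + (0.31)(0.02)
  = -0.2632 +0.0062 = -0.2570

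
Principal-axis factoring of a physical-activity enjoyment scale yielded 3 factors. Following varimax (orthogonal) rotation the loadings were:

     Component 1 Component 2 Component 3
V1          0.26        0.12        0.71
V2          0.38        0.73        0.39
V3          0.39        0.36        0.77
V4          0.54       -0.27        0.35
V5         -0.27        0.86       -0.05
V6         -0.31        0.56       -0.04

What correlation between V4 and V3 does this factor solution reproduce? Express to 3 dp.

0.383

r̂ = Σ λ_i·λ_j across factors = (0.54)(0.39) + (-0.27)(0.36) + (0.35)(0.77)
  = +0.2106 -0.0972 +0.2695 = 0.3829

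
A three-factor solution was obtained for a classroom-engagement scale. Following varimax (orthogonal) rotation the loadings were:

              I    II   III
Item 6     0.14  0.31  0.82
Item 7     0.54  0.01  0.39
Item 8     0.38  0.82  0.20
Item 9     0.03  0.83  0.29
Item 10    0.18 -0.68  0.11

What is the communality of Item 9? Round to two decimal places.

0.77

h² = 0.03² + 0.83² + 0.29² = 0.0009 + 0.6889 + 0.0841 = 0.7739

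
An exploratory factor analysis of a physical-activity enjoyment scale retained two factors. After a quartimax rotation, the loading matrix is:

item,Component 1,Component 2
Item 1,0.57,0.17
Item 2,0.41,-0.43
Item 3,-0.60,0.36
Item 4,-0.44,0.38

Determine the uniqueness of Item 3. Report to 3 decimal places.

h² = (-0.60)² + 0.36² = 0.3600 + 0.1296 = 0.4896
Uniqueness u² = 1 − h² = 1 − 0.4896 = 0.5104

0.510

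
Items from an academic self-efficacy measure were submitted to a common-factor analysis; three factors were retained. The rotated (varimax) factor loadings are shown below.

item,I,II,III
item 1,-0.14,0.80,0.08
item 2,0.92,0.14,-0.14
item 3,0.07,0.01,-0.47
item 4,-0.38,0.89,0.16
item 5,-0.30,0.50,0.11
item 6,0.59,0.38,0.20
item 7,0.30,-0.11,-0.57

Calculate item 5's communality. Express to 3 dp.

h² = (-0.30)² + 0.50² + 0.11² = 0.0900 + 0.2500 + 0.0121 = 0.3521

0.352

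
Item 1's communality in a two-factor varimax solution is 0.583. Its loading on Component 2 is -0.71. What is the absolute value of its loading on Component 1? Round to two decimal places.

0.28

Under orthogonal rotation h² = Σλ², so λ_Component 1² = h² − (0.5041) = 0.583 − 0.5041 = 0.0789.
|λ| = √0.0789 = 0.2809.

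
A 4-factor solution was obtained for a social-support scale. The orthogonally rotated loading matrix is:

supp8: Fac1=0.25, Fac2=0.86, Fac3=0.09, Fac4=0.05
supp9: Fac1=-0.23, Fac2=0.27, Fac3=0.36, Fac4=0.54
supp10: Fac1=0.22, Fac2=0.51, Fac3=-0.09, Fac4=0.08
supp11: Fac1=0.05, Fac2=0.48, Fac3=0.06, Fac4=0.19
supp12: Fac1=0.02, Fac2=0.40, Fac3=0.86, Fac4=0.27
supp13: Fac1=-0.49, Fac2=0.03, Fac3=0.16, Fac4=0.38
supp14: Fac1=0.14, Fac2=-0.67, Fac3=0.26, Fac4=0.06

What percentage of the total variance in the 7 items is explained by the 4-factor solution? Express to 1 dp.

55.4%

SS loadings by factor: 0.4264, 1.9128, 0.9822, 0.5575; total = 3.8789.
Total variance with 7 standardized items is 7, so the solution explains 3.8789/7 = 0.5541 = 55.41%.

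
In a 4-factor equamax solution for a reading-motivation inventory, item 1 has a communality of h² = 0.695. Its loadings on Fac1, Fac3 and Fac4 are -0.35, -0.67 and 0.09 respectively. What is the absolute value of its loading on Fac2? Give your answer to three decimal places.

0.340

Under orthogonal rotation h² = Σλ², so λ_Fac2² = h² − (0.5795) = 0.695 − 0.5795 = 0.1155.
|λ| = √0.1155 = 0.3399.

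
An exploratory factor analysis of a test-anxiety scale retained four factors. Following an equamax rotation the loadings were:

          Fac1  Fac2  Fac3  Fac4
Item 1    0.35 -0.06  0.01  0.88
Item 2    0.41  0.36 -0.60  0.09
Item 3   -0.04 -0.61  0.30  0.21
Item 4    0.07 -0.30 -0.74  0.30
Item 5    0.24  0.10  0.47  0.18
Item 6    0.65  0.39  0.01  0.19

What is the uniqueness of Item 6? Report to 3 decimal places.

0.389

h² = 0.65² + 0.39² + 0.01² + 0.19² = 0.4225 + 0.1521 + 0.0001 + 0.0361 = 0.6108
Uniqueness u² = 1 − h² = 1 − 0.6108 = 0.3892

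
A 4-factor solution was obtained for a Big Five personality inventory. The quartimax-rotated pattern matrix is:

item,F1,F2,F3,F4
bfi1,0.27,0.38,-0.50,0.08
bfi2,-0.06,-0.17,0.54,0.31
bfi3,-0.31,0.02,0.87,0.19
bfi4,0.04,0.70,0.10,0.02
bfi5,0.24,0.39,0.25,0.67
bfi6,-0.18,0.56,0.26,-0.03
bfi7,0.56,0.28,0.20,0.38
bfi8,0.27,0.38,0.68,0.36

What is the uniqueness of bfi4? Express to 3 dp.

0.498

h² = 0.04² + 0.70² + 0.10² + 0.02² = 0.0016 + 0.4900 + 0.0100 + 0.0004 = 0.5020
Uniqueness u² = 1 − h² = 1 − 0.5020 = 0.4980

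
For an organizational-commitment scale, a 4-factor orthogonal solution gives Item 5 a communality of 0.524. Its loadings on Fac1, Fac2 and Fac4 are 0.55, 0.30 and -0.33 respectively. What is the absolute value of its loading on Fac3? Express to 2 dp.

Under orthogonal rotation h² = Σλ², so λ_Fac3² = h² − (0.5014) = 0.524 − 0.5014 = 0.0226.
|λ| = √0.0226 = 0.1503.

0.15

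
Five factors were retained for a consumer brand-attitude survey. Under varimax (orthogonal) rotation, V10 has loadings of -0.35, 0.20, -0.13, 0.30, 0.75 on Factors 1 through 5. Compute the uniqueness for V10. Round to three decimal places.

0.168

h² = (-0.35)² + 0.20² + (-0.13)² + 0.30² + 0.75² = 0.1225 + 0.0400 + 0.0169 + 0.0900 + 0.5625 = 0.8319
Uniqueness u² = 1 − h² = 1 − 0.8319 = 0.1681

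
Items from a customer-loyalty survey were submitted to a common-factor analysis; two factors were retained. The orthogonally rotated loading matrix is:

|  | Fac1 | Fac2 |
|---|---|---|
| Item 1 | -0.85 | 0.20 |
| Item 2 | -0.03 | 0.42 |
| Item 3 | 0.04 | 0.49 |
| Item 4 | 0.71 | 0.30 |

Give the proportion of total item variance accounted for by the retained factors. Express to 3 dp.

0.444

SS loadings by factor: 1.2291, 0.5465; total = 1.7756.
Total variance with 4 standardized items is 4, so the solution explains 1.7756/4 = 0.4439.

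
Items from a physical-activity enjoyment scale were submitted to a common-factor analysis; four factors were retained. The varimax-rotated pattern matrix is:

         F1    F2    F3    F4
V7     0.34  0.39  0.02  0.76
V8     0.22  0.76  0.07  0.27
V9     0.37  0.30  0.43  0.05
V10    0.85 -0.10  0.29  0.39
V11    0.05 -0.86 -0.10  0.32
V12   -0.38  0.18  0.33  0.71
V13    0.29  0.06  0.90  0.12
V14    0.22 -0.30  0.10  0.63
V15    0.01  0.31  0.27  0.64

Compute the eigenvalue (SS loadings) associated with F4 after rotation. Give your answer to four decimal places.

SS loadings for F4 = 0.76² + 0.27² + 0.05² + 0.39² + 0.32² + 0.71² + 0.12² + 0.63² + 0.64² = 0.5776 + 0.0729 + 0.0025 + 0.1521 + 0.1024 + 0.5041 + 0.0144 + 0.3969 + 0.4096 = 2.2325

2.2325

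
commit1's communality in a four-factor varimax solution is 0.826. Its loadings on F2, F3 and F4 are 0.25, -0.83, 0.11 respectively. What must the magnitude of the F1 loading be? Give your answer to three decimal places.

0.250

Under orthogonal rotation h² = Σλ², so λ_F1² = h² − (0.7635) = 0.826 − 0.7635 = 0.0625.
|λ| = √0.0625 = 0.2500.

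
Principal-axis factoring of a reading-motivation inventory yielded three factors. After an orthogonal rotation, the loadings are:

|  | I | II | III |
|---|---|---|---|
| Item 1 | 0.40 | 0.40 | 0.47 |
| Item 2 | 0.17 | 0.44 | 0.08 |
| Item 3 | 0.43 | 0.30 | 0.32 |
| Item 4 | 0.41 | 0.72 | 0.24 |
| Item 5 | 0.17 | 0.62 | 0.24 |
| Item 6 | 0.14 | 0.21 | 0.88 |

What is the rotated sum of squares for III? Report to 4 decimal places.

SS loadings for III = 0.47² + 0.08² + 0.32² + 0.24² + 0.24² + 0.88² = 0.2209 + 0.0064 + 0.1024 + 0.0576 + 0.0576 + 0.7744 = 1.2193

1.2193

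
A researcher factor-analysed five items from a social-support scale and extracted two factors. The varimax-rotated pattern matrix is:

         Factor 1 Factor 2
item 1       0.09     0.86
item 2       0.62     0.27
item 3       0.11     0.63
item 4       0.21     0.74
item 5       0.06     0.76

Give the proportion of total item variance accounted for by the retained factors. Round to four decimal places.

0.5574

Communalities: 0.7477, 0.4573, 0.4090, 0.5917, 0.5812; Σh² = 2.7869.
Total variance with 5 standardized items is 5, so the solution explains 2.7869/5 = 0.5574.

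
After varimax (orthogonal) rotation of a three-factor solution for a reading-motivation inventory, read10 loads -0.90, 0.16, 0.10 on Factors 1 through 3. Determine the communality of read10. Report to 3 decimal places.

h² = (-0.90)² + 0.16² + 0.10² = 0.8100 + 0.0256 + 0.0100 = 0.8456

0.846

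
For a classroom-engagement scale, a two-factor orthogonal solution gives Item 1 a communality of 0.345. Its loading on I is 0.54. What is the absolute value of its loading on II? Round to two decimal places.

0.23

Under orthogonal rotation h² = Σλ², so λ_II² = h² − (0.2916) = 0.345 − 0.2916 = 0.0534.
|λ| = √0.0534 = 0.2311.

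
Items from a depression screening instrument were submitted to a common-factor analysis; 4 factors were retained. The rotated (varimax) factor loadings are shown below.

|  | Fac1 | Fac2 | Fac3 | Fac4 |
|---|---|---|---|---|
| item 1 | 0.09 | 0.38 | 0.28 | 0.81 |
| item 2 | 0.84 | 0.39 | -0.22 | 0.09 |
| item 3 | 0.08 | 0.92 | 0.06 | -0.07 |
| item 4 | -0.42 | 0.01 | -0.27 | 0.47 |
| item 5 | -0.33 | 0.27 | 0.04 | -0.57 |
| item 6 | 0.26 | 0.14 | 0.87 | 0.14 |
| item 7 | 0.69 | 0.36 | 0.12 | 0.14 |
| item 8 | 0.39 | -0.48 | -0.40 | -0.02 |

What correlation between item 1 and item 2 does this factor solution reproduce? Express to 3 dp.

r̂ = Σ λ_i·λ_j across factors = (0.09)(0.84) + (0.38)(0.39) + (0.28)(-0.22) + (0.81)(0.09)
  = +0.0756 +0.1482 -0.0616 +0.0729 = 0.2351

0.235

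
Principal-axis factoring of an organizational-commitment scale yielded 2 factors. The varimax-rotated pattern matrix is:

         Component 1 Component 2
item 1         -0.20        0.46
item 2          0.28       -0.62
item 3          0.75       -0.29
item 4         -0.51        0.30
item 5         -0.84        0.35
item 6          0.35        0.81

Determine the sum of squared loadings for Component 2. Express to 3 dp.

SS loadings for Component 2 = 0.46² + (-0.62)² + (-0.29)² + 0.30² + 0.35² + 0.81² = 0.2116 + 0.3844 + 0.0841 + 0.0900 + 0.1225 + 0.6561 = 1.5487

1.549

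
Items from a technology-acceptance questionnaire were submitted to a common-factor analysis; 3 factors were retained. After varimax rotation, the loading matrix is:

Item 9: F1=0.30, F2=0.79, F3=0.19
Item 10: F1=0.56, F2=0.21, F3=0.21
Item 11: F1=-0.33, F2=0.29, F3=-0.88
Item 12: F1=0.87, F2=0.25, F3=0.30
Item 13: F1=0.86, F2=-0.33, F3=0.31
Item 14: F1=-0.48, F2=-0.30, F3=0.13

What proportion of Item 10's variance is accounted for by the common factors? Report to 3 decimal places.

0.402

h² = 0.56² + 0.21² + 0.21² = 0.3136 + 0.0441 + 0.0441 = 0.4018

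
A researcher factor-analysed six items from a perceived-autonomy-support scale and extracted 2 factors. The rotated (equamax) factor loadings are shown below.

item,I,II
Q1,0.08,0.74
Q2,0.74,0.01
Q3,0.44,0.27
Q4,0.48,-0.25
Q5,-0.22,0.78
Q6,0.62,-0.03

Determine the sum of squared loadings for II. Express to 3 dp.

SS loadings for II = 0.74² + 0.01² + 0.27² + (-0.25)² + 0.78² + (-0.03)² = 0.5476 + 0.0001 + 0.0729 + 0.0625 + 0.6084 + 0.0009 = 1.2924

1.292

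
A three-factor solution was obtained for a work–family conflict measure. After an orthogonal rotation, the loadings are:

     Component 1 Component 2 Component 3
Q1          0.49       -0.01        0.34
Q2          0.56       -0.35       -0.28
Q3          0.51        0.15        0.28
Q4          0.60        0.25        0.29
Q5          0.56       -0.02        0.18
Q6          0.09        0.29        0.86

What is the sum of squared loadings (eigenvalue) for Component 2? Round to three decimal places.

SS loadings for Component 2 = (-0.01)² + (-0.35)² + 0.15² + 0.25² + (-0.02)² + 0.29² = 0.0001 + 0.1225 + 0.0225 + 0.0625 + 0.0004 + 0.0841 = 0.2921

0.292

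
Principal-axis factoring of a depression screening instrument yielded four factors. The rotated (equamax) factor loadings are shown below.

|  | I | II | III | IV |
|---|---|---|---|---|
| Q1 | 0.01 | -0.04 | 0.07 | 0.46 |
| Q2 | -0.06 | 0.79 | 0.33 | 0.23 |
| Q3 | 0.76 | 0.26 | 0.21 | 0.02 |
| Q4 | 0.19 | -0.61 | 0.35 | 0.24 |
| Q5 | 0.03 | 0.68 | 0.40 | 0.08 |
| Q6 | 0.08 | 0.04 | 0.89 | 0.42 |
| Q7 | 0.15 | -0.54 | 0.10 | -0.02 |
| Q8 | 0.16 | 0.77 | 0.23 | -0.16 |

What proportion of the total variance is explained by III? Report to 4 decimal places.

0.1619

SS loadings for III = 0.07² + 0.33² + 0.21² + 0.35² + 0.40² + 0.89² + 0.10² + 0.23² = 1.2954
Proportion of variance = 1.2954 / 8 = 0.1619.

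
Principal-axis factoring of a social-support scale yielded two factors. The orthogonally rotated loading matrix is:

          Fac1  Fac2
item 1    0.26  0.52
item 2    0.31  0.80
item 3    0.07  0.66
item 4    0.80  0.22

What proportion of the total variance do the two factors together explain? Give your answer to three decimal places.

SS loadings by factor: 0.8086, 1.3944; total = 2.2030.
Total variance with 4 standardized items is 4, so the solution explains 2.2030/4 = 0.5508.

0.551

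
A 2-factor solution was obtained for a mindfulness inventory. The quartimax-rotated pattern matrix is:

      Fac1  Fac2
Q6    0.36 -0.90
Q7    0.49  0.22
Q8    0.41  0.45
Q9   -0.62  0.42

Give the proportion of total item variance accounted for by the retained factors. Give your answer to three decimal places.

SS loadings by factor: 0.9222, 1.2373; total = 2.1595.
Total variance with 4 standardized items is 4, so the solution explains 2.1595/4 = 0.5399.

0.540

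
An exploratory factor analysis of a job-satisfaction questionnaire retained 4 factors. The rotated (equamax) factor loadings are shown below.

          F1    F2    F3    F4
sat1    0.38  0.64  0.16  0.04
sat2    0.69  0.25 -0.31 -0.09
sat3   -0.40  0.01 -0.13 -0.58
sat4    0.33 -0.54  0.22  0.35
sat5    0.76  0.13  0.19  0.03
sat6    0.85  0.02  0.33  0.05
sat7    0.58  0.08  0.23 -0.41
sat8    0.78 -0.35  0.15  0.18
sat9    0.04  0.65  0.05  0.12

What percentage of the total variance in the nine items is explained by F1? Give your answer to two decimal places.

SS loadings for F1 = 0.38² + 0.69² + (-0.40)² + 0.33² + 0.76² + 0.85² + 0.58² + 0.78² + 0.04² = 3.1359
With 9 standardized items, total variance = 9. Proportion = 3.1359/9 = 0.3484 → 34.84%.

34.84%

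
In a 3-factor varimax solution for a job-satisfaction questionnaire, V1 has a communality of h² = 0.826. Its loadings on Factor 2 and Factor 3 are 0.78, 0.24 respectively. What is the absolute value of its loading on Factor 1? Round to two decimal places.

Under orthogonal rotation h² = Σλ², so λ_Factor 1² = h² − (0.6660) = 0.826 − 0.6660 = 0.1600.
|λ| = √0.1600 = 0.4000.

0.40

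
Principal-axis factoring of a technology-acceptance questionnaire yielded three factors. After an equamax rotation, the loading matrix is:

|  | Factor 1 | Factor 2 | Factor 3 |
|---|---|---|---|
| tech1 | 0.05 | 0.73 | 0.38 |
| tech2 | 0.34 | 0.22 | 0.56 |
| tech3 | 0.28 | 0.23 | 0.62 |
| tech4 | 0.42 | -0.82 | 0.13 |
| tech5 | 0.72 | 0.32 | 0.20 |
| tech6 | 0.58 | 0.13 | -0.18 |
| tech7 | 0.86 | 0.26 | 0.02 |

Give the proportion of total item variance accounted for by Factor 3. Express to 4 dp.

SS loadings for Factor 3 = 0.38² + 0.56² + 0.62² + 0.13² + 0.20² + (-0.18)² + 0.02² = 0.9321
Proportion of variance = 0.9321 / 7 = 0.1332.

0.1332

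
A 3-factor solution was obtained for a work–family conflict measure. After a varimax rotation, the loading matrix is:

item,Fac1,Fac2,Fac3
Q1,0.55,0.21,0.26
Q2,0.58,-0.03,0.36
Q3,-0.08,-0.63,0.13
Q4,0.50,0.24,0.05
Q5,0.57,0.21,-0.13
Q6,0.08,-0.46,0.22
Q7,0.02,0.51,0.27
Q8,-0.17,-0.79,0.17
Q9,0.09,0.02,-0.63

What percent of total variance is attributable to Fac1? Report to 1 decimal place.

14.0%

SS loadings for Fac1 = 0.55² + 0.58² + (-0.08)² + 0.50² + 0.57² + 0.08² + 0.02² + (-0.17)² + 0.09² = 1.2640
With 9 standardized items, total variance = 9. Proportion = 1.2640/9 = 0.1404 → 14.04%.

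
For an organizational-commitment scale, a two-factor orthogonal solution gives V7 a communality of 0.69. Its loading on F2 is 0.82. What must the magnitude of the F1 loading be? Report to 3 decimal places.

Under orthogonal rotation h² = Σλ², so λ_F1² = h² − (0.6724) = 0.69 − 0.6724 = 0.0176.
|λ| = √0.0176 = 0.1327.

0.133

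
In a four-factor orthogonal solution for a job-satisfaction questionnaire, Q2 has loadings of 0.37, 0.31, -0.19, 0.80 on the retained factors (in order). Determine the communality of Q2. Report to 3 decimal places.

0.909

h² = 0.37² + 0.31² + (-0.19)² + 0.80² = 0.1369 + 0.0961 + 0.0361 + 0.6400 = 0.9091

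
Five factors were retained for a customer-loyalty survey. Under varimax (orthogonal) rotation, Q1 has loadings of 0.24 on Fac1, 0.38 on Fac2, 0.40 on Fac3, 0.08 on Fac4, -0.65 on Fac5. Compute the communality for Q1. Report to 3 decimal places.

h² = 0.24² + 0.38² + 0.40² + 0.08² + (-0.65)² = 0.0576 + 0.1444 + 0.1600 + 0.0064 + 0.4225 = 0.7909

0.791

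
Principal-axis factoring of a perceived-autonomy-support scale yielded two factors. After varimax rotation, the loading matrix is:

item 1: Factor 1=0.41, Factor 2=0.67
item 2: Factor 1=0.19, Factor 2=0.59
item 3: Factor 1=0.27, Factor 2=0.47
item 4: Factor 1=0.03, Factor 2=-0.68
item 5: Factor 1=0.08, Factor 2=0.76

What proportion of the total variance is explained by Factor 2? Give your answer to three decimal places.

SS loadings for Factor 2 = 0.67² + 0.59² + 0.47² + (-0.68)² + 0.76² = 2.0579
Proportion of variance = 2.0579 / 5 = 0.4116.

0.412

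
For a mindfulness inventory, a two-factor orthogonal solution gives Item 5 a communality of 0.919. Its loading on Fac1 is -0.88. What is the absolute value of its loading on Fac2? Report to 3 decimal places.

0.380

Under orthogonal rotation h² = Σλ², so λ_Fac2² = h² − (0.7744) = 0.919 − 0.7744 = 0.1446.
|λ| = √0.1446 = 0.3803.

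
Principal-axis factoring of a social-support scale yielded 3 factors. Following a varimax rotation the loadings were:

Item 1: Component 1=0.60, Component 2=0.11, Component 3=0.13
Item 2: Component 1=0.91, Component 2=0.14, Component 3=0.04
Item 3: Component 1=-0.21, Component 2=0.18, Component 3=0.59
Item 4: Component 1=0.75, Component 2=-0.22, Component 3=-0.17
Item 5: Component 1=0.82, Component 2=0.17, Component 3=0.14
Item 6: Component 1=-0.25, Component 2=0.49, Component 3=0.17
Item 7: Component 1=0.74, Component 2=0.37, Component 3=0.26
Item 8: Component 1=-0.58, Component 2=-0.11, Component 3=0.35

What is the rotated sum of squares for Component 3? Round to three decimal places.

SS loadings for Component 3 = 0.13² + 0.04² + 0.59² + (-0.17)² + 0.14² + 0.17² + 0.26² + 0.35² = 0.0169 + 0.0016 + 0.3481 + 0.0289 + 0.0196 + 0.0289 + 0.0676 + 0.1225 = 0.6341

0.634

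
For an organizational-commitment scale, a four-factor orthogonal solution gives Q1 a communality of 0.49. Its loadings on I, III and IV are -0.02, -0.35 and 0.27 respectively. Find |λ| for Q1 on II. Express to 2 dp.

Under orthogonal rotation h² = Σλ², so λ_II² = h² − (0.1958) = 0.49 − 0.1958 = 0.2942.
|λ| = √0.2942 = 0.5424.

0.54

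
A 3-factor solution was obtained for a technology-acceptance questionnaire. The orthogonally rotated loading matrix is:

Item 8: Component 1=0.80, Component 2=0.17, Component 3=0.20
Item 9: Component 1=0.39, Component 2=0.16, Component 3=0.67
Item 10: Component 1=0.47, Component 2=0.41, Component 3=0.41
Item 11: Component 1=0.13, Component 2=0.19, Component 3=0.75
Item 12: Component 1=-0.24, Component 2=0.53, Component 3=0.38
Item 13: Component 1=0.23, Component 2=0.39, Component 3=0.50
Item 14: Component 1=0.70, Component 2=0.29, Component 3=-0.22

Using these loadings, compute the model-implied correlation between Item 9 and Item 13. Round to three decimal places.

0.487

r̂ = Σ λ_i·λ_j across factors = (0.39)(0.23) + (0.16)(0.39) + (0.67)(0.50)
  = +0.0897 +0.0624 +0.3350 = 0.4871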